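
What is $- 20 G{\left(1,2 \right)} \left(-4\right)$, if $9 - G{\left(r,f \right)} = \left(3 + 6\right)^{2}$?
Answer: $-5760$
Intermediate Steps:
$G{\left(r,f \right)} = -72$ ($G{\left(r,f \right)} = 9 - \left(3 + 6\right)^{2} = 9 - 9^{2} = 9 - 81 = -72$)
$- 20 G{\left(1,2 \right)} \left(-4\right) = \left(-20\right) \left(-72\right) \left(-4\right) = 1440 \left(-4\right) = -5760$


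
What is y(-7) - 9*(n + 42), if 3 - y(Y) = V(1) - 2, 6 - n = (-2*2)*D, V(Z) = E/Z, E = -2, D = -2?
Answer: -353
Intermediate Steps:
V(Z) = -2/Z
n = -2 (n = 6 - (-2*2)*(-2) = 6 - (-4)*(-2) = 6 - 1*8 = 6 - 8 = -2)
y(Y) = 7 (y(Y) = 3 - (-2/1 - 2) = 3 - (-2*1 - 2) = 3 - (-2 - 2) = 3 - 1*(-4) = 3 + 4 = 7)
y(-7) - 9*(n + 42) = 7 - 9*(-2 + 42) = 7 - 9*40 = 7 - 360 = -353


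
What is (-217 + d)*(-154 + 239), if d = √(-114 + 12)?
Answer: -18445 + 85*I*√102 ≈ -18445.0 + 858.46*I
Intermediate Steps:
d = I*√102 (d = √(-102) = I*√102 ≈ 10.1*I)
(-217 + d)*(-154 + 239) = (-217 + I*√102)*(-154 + 239) = (-217 + I*√102)*85 = -18445 + 85*I*√102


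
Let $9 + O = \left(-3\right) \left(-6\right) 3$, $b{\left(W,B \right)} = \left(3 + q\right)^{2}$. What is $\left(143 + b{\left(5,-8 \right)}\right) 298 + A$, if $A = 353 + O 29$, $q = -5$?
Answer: $45464$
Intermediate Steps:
$b{\left(W,B \right)} = 4$ ($b{\left(W,B \right)} = \left(3 - 5\right)^{2} = \left(-2\right)^{2} = 4$)
$O = 45$ ($O = -9 + \left(-3\right) \left(-6\right) 3 = -9 + 18 \cdot 3 = -9 + 54 = 45$)
$A = 1658$ ($A = 353 + 45 \cdot 29 = 353 + 1305 = 1658$)
$\left(143 + b{\left(5,-8 \right)}\right) 298 + A = \left(143 + 4\right) 298 + 1658 = 147 \cdot 298 + 1658 = 43806 + 1658 = 45464$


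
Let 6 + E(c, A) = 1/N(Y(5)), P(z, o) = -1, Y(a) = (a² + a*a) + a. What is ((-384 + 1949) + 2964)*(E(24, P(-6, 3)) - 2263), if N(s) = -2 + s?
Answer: -544639424/53 ≈ -1.0276e+7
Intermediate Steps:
Y(a) = a + 2*a² (Y(a) = (a² + a²) + a = 2*a² + a = a + 2*a²)
E(c, A) = -317/53 (E(c, A) = -6 + 1/(-2 + 5*(1 + 2*5)) = -6 + 1/(-2 + 5*(1 + 10)) = -6 + 1/(-2 + 5*11) = -6 + 1/(-2 + 55) = -6 + 1/53 = -317/53)
((-384 + 1949) + 2964)*(E(24, P(-6, 3)) - 2263) = ((-384 + 1949) + 2964)*(-317/53 - 2263) = (1565 + 2964)*(-120256/53) = 4529*(-120256/53) = -544639424/53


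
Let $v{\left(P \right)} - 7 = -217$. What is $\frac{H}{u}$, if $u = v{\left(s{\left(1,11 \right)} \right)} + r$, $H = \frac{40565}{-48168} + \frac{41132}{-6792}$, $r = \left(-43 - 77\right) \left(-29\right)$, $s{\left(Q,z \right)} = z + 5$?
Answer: $- \frac{94031819}{44575148880} \approx -0.0021095$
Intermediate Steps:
$s{\left(Q,z \right)} = 5 + z$
$r = 3480$ ($r = \left(-120\right) \left(-29\right) = 3480$)
$v{\left(P \right)} = -210$ ($v{\left(P \right)} = 7 - 217 = -210$)
$H = - \frac{94031819}{13631544}$ ($H = 40565 \left(- \frac{1}{48168}\right) + 41132 \left(- \frac{1}{6792}\right) = - \frac{40565}{48168} - \frac{10283}{1698} = - \frac{94031819}{13631544} \approx -6.8981$)
$u = 3270$ ($u = -210 + 3480 = 3270$)
$\frac{H}{u} = - \frac{94031819}{13631544 \cdot 3270} = \left(- \frac{94031819}{13631544}\right) \frac{1}{3270} = - \frac{94031819}{44575148880}$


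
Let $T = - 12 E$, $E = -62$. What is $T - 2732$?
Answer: $-1988$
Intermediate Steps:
$T = 744$ ($T = \left(-12\right) \left(-62\right) = 744$)
$T - 2732 = 744 - 2732 = -1988$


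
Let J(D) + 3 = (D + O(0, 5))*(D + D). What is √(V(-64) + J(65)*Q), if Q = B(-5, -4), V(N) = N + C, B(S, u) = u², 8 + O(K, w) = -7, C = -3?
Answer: √103885 ≈ 322.31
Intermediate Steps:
O(K, w) = -15 (O(K, w) = -8 - 7 = -15)
J(D) = -3 + 2*D*(-15 + D) (J(D) = -3 + (D - 15)*(D + D) = -3 + (-15 + D)*(2*D) = -3 + 2*D*(-15 + D))
V(N) = -3 + N (V(N) = N - 3 = -3 + N)
Q = 16 (Q = (-4)² = 16)
√(V(-64) + J(65)*Q) = √((-3 - 64) + (-3 - 30*65 + 2*65²)*16) = √(-67 + (-3 - 1950 + 2*4225)*16) = √(-67 + (-3 - 1950 + 8450)*16) = √(-67 + 6497*16) = √(-67 + 103952) = √103885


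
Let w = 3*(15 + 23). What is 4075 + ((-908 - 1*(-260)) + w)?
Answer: 3541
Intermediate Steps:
w = 114 (w = 3*38 = 114)
4075 + ((-908 - 1*(-260)) + w) = 4075 + ((-908 - 1*(-260)) + 114) = 4075 + ((-908 + 260) + 114) = 4075 + (-648 + 114) = 4075 - 534 = 3541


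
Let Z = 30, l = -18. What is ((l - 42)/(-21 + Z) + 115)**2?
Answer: 105625/9 ≈ 11736.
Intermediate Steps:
((l - 42)/(-21 + Z) + 115)**2 = ((-18 - 42)/(-21 + 30) + 115)**2 = (-60/9 + 115)**2 = (-60*1/9 + 115)**2 = (-20/3 + 115)**2 = (325/3)**2 = 105625/9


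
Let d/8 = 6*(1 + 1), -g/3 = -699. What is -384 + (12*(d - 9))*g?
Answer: 2188884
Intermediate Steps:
g = 2097 (g = -3*(-699) = 2097)
d = 96 (d = 8*(6*(1 + 1)) = 8*(6*2) = 8*12 = 96)
-384 + (12*(d - 9))*g = -384 + (12*(96 - 9))*2097 = -384 + (12*87)*2097 = -384 + 1044*2097 = -384 + 2189268 = 2188884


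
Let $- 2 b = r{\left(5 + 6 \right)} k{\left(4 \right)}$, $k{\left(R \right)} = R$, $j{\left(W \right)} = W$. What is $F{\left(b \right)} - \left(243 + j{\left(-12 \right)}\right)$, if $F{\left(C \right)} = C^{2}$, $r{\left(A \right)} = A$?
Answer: $253$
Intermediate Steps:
$b = -22$ ($b = - \frac{\left(5 + 6\right) 4}{2} = - \frac{11 \cdot 4}{2} = \left(- \frac{1}{2}\right) 44 = -22$)
$F{\left(b \right)} - \left(243 + j{\left(-12 \right)}\right) = \left(-22\right)^{2} - 231 = 484 + \left(-243 + 12\right) = 484 - 231 = 253$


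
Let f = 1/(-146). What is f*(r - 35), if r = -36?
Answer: 71/146 ≈ 0.48630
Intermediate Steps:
f = -1/146 ≈ -0.0068493
f*(r - 35) = -(-36 - 35)/146 = -1/146*(-71) = 71/146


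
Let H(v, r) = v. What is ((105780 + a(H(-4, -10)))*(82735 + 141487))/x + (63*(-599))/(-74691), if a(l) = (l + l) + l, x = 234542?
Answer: 98408010819455/973232029 ≈ 1.0111e+5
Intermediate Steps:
a(l) = 3*l (a(l) = 2*l + l = 3*l)
((105780 + a(H(-4, -10)))*(82735 + 141487))/x + (63*(-599))/(-74691) = ((105780 + 3*(-4))*(82735 + 141487))/234542 + (63*(-599))/(-74691) = ((105780 - 12)*224222)*(1/234542) - 37737*(-1/74691) = (105768*224222)*(1/234542) + 4193/8299 = 23715512496*(1/234542) + 4193/8299 = 11857756248/117271 + 4193/8299 = 98408010819455/973232029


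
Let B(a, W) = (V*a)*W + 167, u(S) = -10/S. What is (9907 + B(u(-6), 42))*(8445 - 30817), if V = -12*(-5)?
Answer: -319337928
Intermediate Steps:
V = 60
B(a, W) = 167 + 60*W*a (B(a, W) = (60*a)*W + 167 = 60*W*a + 167 = 167 + 60*W*a)
(9907 + B(u(-6), 42))*(8445 - 30817) = (9907 + (167 + 60*42*(-10/(-6))))*(8445 - 30817) = (9907 + (167 + 60*42*(-10*(-⅙))))*(-22372) = (9907 + (167 + 60*42*(5/3)))*(-22372) = (9907 + (167 + 4200))*(-22372) = (9907 + 4367)*(-22372) = 14274*(-22372) = -319337928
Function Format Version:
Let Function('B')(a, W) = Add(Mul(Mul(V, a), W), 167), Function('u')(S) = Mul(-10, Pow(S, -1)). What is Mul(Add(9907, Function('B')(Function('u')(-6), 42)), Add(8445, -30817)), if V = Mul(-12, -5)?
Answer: -319337928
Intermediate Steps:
V = 60
Function('B')(a, W) = Add(167, Mul(60, W, a)) (Function('B')(a, W) = Add(Mul(Mul(60, a), W), 167) = Add(Mul(60, W, a), 167) = Add(167, Mul(60, W, a)))
Mul(Add(9907, Function('B')(Function('u')(-6), 42)), Add(8445, -30817)) = Mul(Add(9907, Add(167, Mul(60, 42, Mul(-10, Pow(-6, -1))))), Add(8445, -30817)) = Mul(Add(9907, Add(167, Mul(60, 42, Mul(-10, Rational(-1, 6))))), -22372) = Mul(Add(9907, Add(167, Mul(60, 42, Rational(5, 3)))), -22372) = Mul(Add(9907, Add(167, 4200)), -22372) = Mul(Add(9907, 4367), -22372) = Mul(14274, -22372) = -319337928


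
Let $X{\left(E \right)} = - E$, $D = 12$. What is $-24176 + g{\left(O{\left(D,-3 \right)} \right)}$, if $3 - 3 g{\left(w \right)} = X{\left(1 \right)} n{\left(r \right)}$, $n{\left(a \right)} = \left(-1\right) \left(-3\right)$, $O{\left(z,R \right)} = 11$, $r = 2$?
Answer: $-24174$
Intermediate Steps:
$n{\left(a \right)} = 3$
$g{\left(w \right)} = 2$ ($g{\left(w \right)} = 1 - \frac{\left(-1\right) 1 \cdot 3}{3} = 1 - \frac{\left(-1\right) 3}{3} = 1 - -1 = 1 + 1 = 2$)
$-24176 + g{\left(O{\left(D,-3 \right)} \right)} = -24176 + 2 = -24174$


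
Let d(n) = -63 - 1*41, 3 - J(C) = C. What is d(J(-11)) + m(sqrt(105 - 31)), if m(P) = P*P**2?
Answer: -104 + 74*sqrt(74) ≈ 532.57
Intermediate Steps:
J(C) = 3 - C
d(n) = -104 (d(n) = -63 - 41 = -104)
m(P) = P**3
d(J(-11)) + m(sqrt(105 - 31)) = -104 + (sqrt(105 - 31))**3 = -104 + (sqrt(74))**3 = -104 + 74*sqrt(74)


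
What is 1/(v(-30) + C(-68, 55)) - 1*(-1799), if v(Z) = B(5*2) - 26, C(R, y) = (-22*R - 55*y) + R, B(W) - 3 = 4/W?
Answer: 14568297/8098 ≈ 1799.0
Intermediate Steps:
B(W) = 3 + 4/W
C(R, y) = -55*y - 21*R (C(R, y) = (-55*y - 22*R) + R = -55*y - 21*R)
v(Z) = -113/5 (v(Z) = (3 + 4/((5*2))) - 26 = (3 + 4/10) - 26 = (3 + 4*(⅒)) - 26 = (3 + ⅖) - 26 = 17/5 - 26 = -113/5)
1/(v(-30) + C(-68, 55)) - 1*(-1799) = 1/(-113/5 + (-55*55 - 21*(-68))) - 1*(-1799) = 1/(-113/5 + (-3025 + 1428)) + 1799 = 1/(-113/5 - 1597) + 1799 = 1/(-8098/5) + 1799 = -5/8098 + 1799 = 14568297/8098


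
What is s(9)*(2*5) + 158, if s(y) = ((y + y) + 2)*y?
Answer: 1958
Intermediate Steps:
s(y) = y*(2 + 2*y) (s(y) = (2*y + 2)*y = (2 + 2*y)*y = y*(2 + 2*y))
s(9)*(2*5) + 158 = (2*9*(1 + 9))*(2*5) + 158 = (2*9*10)*10 + 158 = 180*10 + 158 = 1800 + 158 = 1958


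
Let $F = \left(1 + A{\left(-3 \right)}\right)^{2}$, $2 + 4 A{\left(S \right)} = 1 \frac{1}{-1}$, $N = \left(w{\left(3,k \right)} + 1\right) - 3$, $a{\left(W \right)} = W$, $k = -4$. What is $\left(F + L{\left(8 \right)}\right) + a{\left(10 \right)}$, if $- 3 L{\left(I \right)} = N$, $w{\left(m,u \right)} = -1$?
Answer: $\frac{177}{16} \approx 11.063$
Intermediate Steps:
$N = -3$ ($N = \left(-1 + 1\right) - 3 = 0 - 3 = -3$)
$L{\left(I \right)} = 1$ ($L{\left(I \right)} = \left(- \frac{1}{3}\right) \left(-3\right) = 1$)
$A{\left(S \right)} = - \frac{3}{4}$ ($A{\left(S \right)} = - \frac{1}{2} + \frac{1 \frac{1}{-1}}{4} = - \frac{1}{2} + \frac{1 \left(-1\right)}{4} = - \frac{1}{2} + \frac{1}{4} \left(-1\right) = - \frac{1}{2} - \frac{1}{4} = - \frac{3}{4}$)
$F = \frac{1}{16}$ ($F = \left(1 - \frac{3}{4}\right)^{2} = \left(\frac{1}{4}\right)^{2} = \frac{1}{16} \approx 0.0625$)
$\left(F + L{\left(8 \right)}\right) + a{\left(10 \right)} = \left(\frac{1}{16} + 1\right) + 10 = \frac{17}{16} + 10 = \frac{177}{16}$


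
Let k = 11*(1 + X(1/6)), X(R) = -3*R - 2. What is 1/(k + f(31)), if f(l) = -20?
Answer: -2/73 ≈ -0.027397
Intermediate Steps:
X(R) = -2 - 3*R
k = -33/2 (k = 11*(1 + (-2 - 3/6)) = 11*(1 + (-2 - 3*⅙)) = 11*(1 + (-2 - ½)) = 11*(1 - 5/2) = 11*(-3/2) = -33/2 ≈ -16.500)
1/(k + f(31)) = 1/(-33/2 - 20) = 1/(-73/2) = -2/73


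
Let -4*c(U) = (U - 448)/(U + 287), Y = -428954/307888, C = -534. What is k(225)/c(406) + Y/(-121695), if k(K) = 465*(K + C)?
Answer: -177660495788592323/18734215080 ≈ -9.4832e+6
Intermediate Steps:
Y = -214477/153944 (Y = -428954*1/307888 = -214477/153944 ≈ -1.3932)
k(K) = -248310 + 465*K (k(K) = 465*(K - 534) = 465*(-534 + K) = -248310 + 465*K)
c(U) = -(-448 + U)/(4*(287 + U)) (c(U) = -(U - 448)/(4*(U + 287)) = -(-448 + U)/(4*(287 + U)))
k(225)/c(406) + Y/(-121695) = (-248310 + 465*225)/(((448 - 1*406)/(4*(287 + 406)))) - 214477/153944/(-121695) = (-248310 + 104625)/(((¼)*(448 - 406)/693)) - 214477/153944*(-1/121695) = -143685/((¼)*(1/693)*42) + 214477/18734215080 = -143685/1/66 + 214477/18734215080 = -143685*66 + 214477/18734215080 = -9483210 + 214477/18734215080 = -177660495788592323/18734215080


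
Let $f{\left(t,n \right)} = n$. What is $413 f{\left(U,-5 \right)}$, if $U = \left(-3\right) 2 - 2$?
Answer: $-2065$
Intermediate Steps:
$U = -8$ ($U = -6 - 2 = -8$)
$413 f{\left(U,-5 \right)} = 413 \left(-5\right) = -2065$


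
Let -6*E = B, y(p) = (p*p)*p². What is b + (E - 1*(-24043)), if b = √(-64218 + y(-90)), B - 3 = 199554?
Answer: -18433/2 + √65545782 ≈ -1120.5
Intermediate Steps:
B = 199557 (B = 3 + 199554 = 199557)
y(p) = p⁴ (y(p) = p²*p² = p⁴)
E = -66519/2 (E = -⅙*199557 = -66519/2 ≈ -33260.)
b = √65545782 (b = √(-64218 + (-90)⁴) = √(-64218 + 65610000) = √65545782 ≈ 8096.0)
b + (E - 1*(-24043)) = √65545782 + (-66519/2 - 1*(-24043)) = √65545782 + (-66519/2 + 24043) = √65545782 - 18433/2 = -18433/2 + √65545782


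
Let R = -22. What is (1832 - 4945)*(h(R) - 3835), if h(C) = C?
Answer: 12006841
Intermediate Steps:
(1832 - 4945)*(h(R) - 3835) = (1832 - 4945)*(-22 - 3835) = -3113*(-3857) = 12006841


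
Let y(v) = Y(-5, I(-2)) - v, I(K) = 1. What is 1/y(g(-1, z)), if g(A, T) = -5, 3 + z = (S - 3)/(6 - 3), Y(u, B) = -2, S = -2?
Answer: ⅓ ≈ 0.33333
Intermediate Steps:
z = -14/3 (z = -3 + (-2 - 3)/(6 - 3) = -3 - 5/3 = -14/3 ≈ -4.6667)
y(v) = -2 - v
1/y(g(-1, z)) = 1/(-2 - 1*(-5)) = 1/(-2 + 5) = 1/3 = ⅓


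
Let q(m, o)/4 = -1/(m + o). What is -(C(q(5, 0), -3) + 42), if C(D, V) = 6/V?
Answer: -40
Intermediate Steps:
q(m, o) = -4/(m + o) (q(m, o) = 4*(-1/(m + o)) = -4/(m + o))
-(C(q(5, 0), -3) + 42) = -(6/(-3) + 42) = -(6*(-⅓) + 42) = -(-2 + 42) = -1*40 = -40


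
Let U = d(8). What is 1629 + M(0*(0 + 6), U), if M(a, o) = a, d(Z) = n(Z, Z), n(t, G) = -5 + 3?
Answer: 1629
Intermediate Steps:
n(t, G) = -2
d(Z) = -2
U = -2
1629 + M(0*(0 + 6), U) = 1629 + 0*(0 + 6) = 1629 + 0*6 = 1629 + 0 = 1629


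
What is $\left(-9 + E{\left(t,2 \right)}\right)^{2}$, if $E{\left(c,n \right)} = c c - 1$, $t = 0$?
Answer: $100$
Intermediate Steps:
$E{\left(c,n \right)} = -1 + c^{2}$ ($E{\left(c,n \right)} = c^{2} - 1 = -1 + c^{2}$)
$\left(-9 + E{\left(t,2 \right)}\right)^{2} = \left(-9 - \left(1 - 0^{2}\right)\right)^{2} = \left(-9 + \left(-1 + 0\right)\right)^{2} = \left(-9 - 1\right)^{2} = \left(-10\right)^{2} = 100$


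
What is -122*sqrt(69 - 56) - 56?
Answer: -56 - 122*sqrt(13) ≈ -495.88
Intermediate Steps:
-122*sqrt(69 - 56) - 56 = -122*sqrt(13) - 56 = -56 - 122*sqrt(13)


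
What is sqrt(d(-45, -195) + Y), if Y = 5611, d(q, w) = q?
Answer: 11*sqrt(46) ≈ 74.606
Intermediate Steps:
sqrt(d(-45, -195) + Y) = sqrt(-45 + 5611) = sqrt(5566) = 11*sqrt(46)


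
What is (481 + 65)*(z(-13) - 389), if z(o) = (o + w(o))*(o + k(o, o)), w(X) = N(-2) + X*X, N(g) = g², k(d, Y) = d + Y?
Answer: -3619434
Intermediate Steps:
k(d, Y) = Y + d
w(X) = 4 + X² (w(X) = (-2)² + X*X = 4 + X²)
z(o) = 3*o*(4 + o + o²) (z(o) = (o + (4 + o²))*(o + (o + o)) = (4 + o + o²)*(o + 2*o) = (4 + o + o²)*(3*o) = 3*o*(4 + o + o²))
(481 + 65)*(z(-13) - 389) = (481 + 65)*(3*(-13)*(4 - 13 + (-13)²) - 389) = 546*(3*(-13)*(4 - 13 + 169) - 389) = 546*(3*(-13)*160 - 389) = 546*(-6240 - 389) = 546*(-6629) = -3619434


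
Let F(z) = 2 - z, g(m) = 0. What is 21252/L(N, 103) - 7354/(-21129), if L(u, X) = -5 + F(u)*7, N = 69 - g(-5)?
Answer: -74257952/1669191 ≈ -44.487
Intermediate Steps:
N = 69 (N = 69 - 1*0 = 69 + 0 = 69)
L(u, X) = 9 - 7*u (L(u, X) = -5 + (2 - u)*7 = -5 + (14 - 7*u) = 9 - 7*u)
21252/L(N, 103) - 7354/(-21129) = 21252/(9 - 7*69) - 7354/(-21129) = 21252/(9 - 483) - 7354*(-1/21129) = 21252/(-474) + 7354/21129 = 21252*(-1/474) + 7354/21129 = -3542/79 + 7354/21129 = -74257952/1669191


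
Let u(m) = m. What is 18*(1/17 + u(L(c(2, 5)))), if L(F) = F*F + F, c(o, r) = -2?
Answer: 630/17 ≈ 37.059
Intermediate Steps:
L(F) = F + F² (L(F) = F² + F = F + F²)
18*(1/17 + u(L(c(2, 5)))) = 18*(1/17 - 2*(1 - 2)) = 18*(1/17 - 2*(-1)) = 18*(1/17 + 2) = 18*(35/17) = 630/17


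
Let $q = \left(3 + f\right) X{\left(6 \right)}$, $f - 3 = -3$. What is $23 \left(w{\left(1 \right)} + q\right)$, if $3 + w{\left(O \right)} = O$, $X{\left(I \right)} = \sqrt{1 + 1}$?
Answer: $-46 + 69 \sqrt{2} \approx 51.581$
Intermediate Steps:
$X{\left(I \right)} = \sqrt{2}$
$w{\left(O \right)} = -3 + O$
$f = 0$ ($f = 3 - 3 = 0$)
$q = 3 \sqrt{2}$ ($q = \left(3 + 0\right) \sqrt{2} = 3 \sqrt{2} \approx 4.2426$)
$23 \left(w{\left(1 \right)} + q\right) = 23 \left(\left(-3 + 1\right) + 3 \sqrt{2}\right) = 23 \left(-2 + 3 \sqrt{2}\right) = -46 + 69 \sqrt{2}$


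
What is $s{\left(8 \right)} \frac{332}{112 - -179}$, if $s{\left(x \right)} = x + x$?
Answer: $\frac{5312}{291} \approx 18.254$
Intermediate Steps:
$s{\left(x \right)} = 2 x$
$s{\left(8 \right)} \frac{332}{112 - -179} = 2 \cdot 8 \frac{332}{112 - -179} = 16 \frac{332}{112 + 179} = 16 \cdot \frac{332}{291} = \frac{5312}{291}$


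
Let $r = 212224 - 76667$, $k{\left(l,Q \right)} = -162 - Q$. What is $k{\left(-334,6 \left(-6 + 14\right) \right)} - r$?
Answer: $-135767$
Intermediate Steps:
$r = 135557$ ($r = 212224 - 76667 = 135557$)
$k{\left(-334,6 \left(-6 + 14\right) \right)} - r = \left(-162 - 6 \left(-6 + 14\right)\right) - 135557 = \left(-162 - 6 \cdot 8\right) - 135557 = \left(-162 - 48\right) - 135557 = -210 - 135557 = -135767$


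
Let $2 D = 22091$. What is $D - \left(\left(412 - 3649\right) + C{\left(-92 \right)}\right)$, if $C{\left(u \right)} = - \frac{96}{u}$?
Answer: $\frac{656947}{46} \approx 14281.0$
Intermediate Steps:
$D = \frac{22091}{2}$ ($D = \frac{1}{2} \cdot 22091 = \frac{22091}{2} \approx 11046.0$)
$D - \left(\left(412 - 3649\right) + C{\left(-92 \right)}\right) = \frac{22091}{2} - \left(\left(412 - 3649\right) - \frac{96}{-92}\right) = \frac{22091}{2} - \left(-3237 - - \frac{24}{23}\right) = \frac{22091}{2} - \left(-3237 + \frac{24}{23}\right) = \frac{22091}{2} - - \frac{74427}{23} = \frac{22091}{2} + \frac{74427}{23} = \frac{656947}{46}$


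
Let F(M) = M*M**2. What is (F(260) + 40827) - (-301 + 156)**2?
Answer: 17595802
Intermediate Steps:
F(M) = M**3
(F(260) + 40827) - (-301 + 156)**2 = (260**3 + 40827) - (-301 + 156)**2 = (17576000 + 40827) - 1*(-145)**2 = 17616827 - 1*21025 = 17616827 - 21025 = 17595802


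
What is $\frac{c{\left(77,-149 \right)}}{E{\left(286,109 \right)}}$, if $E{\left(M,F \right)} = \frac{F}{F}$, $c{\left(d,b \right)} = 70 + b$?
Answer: $-79$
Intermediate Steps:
$E{\left(M,F \right)} = 1$
$\frac{c{\left(77,-149 \right)}}{E{\left(286,109 \right)}} = \frac{70 - 149}{1} = \left(-79\right) 1 = -79$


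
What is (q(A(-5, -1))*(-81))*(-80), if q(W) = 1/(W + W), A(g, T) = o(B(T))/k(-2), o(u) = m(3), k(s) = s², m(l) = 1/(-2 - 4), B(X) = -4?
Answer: -77760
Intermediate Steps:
m(l) = -⅙ (m(l) = 1/(-6) = -⅙)
o(u) = -⅙
A(g, T) = -1/24 (A(g, T) = -1/(6*((-2)²)) = -⅙/4 = -⅙*¼ = -1/24)
q(W) = 1/(2*W)
(q(A(-5, -1))*(-81))*(-80) = ((1/(2*(-1/24)))*(-81))*(-80) = (((½)*(-24))*(-81))*(-80) = -12*(-81)*(-80) = 972*(-80) = -77760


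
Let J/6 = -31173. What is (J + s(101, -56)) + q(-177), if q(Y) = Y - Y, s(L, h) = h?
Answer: -187094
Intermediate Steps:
J = -187038 (J = 6*(-31173) = -187038)
q(Y) = 0
(J + s(101, -56)) + q(-177) = (-187038 - 56) + 0 = -187094 + 0 = -187094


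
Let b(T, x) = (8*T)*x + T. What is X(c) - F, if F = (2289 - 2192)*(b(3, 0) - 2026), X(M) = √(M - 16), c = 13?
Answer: 196231 + I*√3 ≈ 1.9623e+5 + 1.732*I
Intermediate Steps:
b(T, x) = T + 8*T*x (b(T, x) = 8*T*x + T = T + 8*T*x)
X(M) = √(-16 + M)
F = -196231 (F = (2289 - 2192)*(3*(1 + 8*0) - 2026) = 97*(3*(1 + 0) - 2026) = 97*(3*1 - 2026) = 97*(3 - 2026) = 97*(-2023) = -196231)
X(c) - F = √(-16 + 13) - 1*(-196231) = √(-3) + 196231 = I*√3 + 196231 = 196231 + I*√3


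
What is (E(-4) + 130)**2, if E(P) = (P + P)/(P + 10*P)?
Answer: 2050624/121 ≈ 16947.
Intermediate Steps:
E(P) = 2/11 (E(P) = (2*P)/((11*P)) = (2*P)*(1/(11*P)) = 2/11)
(E(-4) + 130)**2 = (2/11 + 130)**2 = (1432/11)**2 = 2050624/121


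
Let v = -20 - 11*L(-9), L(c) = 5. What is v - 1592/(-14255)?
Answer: -1067533/14255 ≈ -74.888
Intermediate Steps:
v = -75 (v = -20 - 11*5 = -20 - 55 = -75)
v - 1592/(-14255) = -75 - 1592/(-14255) = -75 - 1592*(-1/14255) = -75 + 1592/14255 = -1067533/14255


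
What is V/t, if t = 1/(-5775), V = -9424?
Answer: 54423600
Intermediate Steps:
t = -1/5775 ≈ -0.00017316
V/t = -9424/(-1/5775) = -9424*(-5775) = 54423600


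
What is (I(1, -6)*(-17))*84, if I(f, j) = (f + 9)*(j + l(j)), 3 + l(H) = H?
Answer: 214200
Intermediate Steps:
l(H) = -3 + H
I(f, j) = (-3 + 2*j)*(9 + f) (I(f, j) = (f + 9)*(j + (-3 + j)) = (9 + f)*(-3 + 2*j) = (-3 + 2*j)*(9 + f))
(I(1, -6)*(-17))*84 = ((-27 + 18*(-6) + 1*(-6) + 1*(-3 - 6))*(-17))*84 = ((-27 - 108 - 6 + 1*(-9))*(-17))*84 = ((-27 - 108 - 6 - 9)*(-17))*84 = -150*(-17)*84 = 2550*84 = 214200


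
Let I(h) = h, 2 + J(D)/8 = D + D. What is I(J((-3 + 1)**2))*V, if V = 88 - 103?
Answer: -720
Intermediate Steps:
V = -15
J(D) = -16 + 16*D (J(D) = -16 + 8*(D + D) = -16 + 8*(2*D) = -16 + 16*D)
I(J((-3 + 1)**2))*V = (-16 + 16*(-3 + 1)**2)*(-15) = (-16 + 16*(-2)**2)*(-15) = (-16 + 16*4)*(-15) = (-16 + 64)*(-15) = 48*(-15) = -720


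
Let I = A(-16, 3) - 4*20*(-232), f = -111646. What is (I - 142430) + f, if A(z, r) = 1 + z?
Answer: -235531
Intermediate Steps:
I = 18545 (I = (1 - 16) - 4*20*(-232) = -15 - 80*(-232) = -15 + 18560 = 18545)
(I - 142430) + f = (18545 - 142430) - 111646 = -123885 - 111646 = -235531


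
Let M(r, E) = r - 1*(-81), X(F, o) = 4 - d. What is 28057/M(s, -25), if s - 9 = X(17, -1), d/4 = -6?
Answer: 28057/118 ≈ 237.77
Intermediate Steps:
d = -24 (d = 4*(-6) = -24)
X(F, o) = 28 (X(F, o) = 4 - 1*(-24) = 4 + 24 = 28)
s = 37 (s = 9 + 28 = 37)
M(r, E) = 81 + r (M(r, E) = r + 81 = 81 + r)
28057/M(s, -25) = 28057/(81 + 37) = 28057/118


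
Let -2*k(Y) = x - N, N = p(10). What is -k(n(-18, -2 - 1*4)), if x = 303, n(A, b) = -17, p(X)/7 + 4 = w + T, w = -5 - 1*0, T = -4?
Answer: 197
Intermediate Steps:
w = -5 (w = -5 + 0 = -5)
p(X) = -91 (p(X) = -28 + 7*(-5 - 4) = -28 + 7*(-9) = -28 - 63 = -91)
N = -91
k(Y) = -197 (k(Y) = -(303 - 1*(-91))/2 = -(303 + 91)/2 = -½*394 = -197)
-k(n(-18, -2 - 1*4)) = -1*(-197) = 197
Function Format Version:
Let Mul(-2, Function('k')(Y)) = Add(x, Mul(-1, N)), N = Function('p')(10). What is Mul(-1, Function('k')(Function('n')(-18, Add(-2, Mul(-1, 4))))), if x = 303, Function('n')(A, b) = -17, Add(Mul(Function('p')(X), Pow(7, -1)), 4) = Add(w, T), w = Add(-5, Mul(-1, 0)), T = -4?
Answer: 197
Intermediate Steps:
w = -5 (w = Add(-5, 0) = -5)
Function('p')(X) = -91 (Function('p')(X) = Add(-28, Mul(7, Add(-5, -4))) = Add(-28, Mul(7, -9)) = Add(-28, -63) = -91)
N = -91
Function('k')(Y) = -197 (Function('k')(Y) = Mul(Rational(-1, 2), Add(303, Mul(-1, -91))) = Mul(Rational(-1, 2), Add(303, 91)) = Mul(Rational(-1, 2), 394) = -197)
Mul(-1, Function('k')(Function('n')(-18, Add(-2, Mul(-1, 4))))) = Mul(-1, -197) = 197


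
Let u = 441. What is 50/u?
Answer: 50/441 ≈ 0.11338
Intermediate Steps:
50/u = 50/441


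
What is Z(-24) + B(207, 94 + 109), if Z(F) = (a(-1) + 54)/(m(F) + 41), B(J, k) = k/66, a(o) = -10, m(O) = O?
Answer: 6355/1122 ≈ 5.6640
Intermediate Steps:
B(J, k) = k/66 (B(J, k) = k*(1/66) = k/66)
Z(F) = 44/(41 + F) (Z(F) = (-10 + 54)/(F + 41) = 44/(41 + F))
Z(-24) + B(207, 94 + 109) = 44/(41 - 24) + (94 + 109)/66 = 44/17 + (1/66)*203 = 44*(1/17) + 203/66 = 44/17 + 203/66 = 6355/1122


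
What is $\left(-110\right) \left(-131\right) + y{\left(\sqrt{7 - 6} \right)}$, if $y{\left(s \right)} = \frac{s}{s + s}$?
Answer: $\frac{28821}{2} \approx 14411.0$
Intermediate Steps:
$y{\left(s \right)} = \frac{1}{2}$ ($y{\left(s \right)} = \frac{s}{2 s} = s \frac{1}{2 s} = \frac{1}{2}$)
$\left(-110\right) \left(-131\right) + y{\left(\sqrt{7 - 6} \right)} = \left(-110\right) \left(-131\right) + \frac{1}{2} = 14410 + \frac{1}{2} = \frac{28821}{2}$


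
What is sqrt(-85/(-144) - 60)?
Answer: I*sqrt(8555)/12 ≈ 7.7078*I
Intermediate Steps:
sqrt(-85/(-144) - 60) = sqrt(-85*(-1/144) - 60) = sqrt(85/144 - 60) = sqrt(-8555/144) = I*sqrt(8555)/12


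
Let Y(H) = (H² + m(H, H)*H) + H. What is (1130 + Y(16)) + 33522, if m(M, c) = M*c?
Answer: 39020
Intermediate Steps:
Y(H) = H + H² + H³ (Y(H) = (H² + (H*H)*H) + H = (H² + H²*H) + H = (H² + H³) + H = H + H² + H³)
(1130 + Y(16)) + 33522 = (1130 + 16*(1 + 16 + 16²)) + 33522 = (1130 + 16*(1 + 16 + 256)) + 33522 = (1130 + 16*273) + 33522 = (1130 + 4368) + 33522 = 5498 + 33522 = 39020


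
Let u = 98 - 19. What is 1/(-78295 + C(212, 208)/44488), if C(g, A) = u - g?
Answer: -44488/3483188093 ≈ -1.2772e-5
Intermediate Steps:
u = 79
C(g, A) = 79 - g
1/(-78295 + C(212, 208)/44488) = 1/(-78295 + (79 - 1*212)/44488) = 1/(-78295 + (79 - 212)*(1/44488)) = 1/(-78295 - 133*1/44488) = 1/(-78295 - 133/44488) = 1/(-3483188093/44488) = -44488/3483188093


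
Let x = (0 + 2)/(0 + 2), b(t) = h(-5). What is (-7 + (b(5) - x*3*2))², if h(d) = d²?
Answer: 144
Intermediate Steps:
b(t) = 25 (b(t) = (-5)² = 25)
x = 1 (x = 2/2 = 2*(½) = 1)
(-7 + (b(5) - x*3*2))² = (-7 + (25 - 3*2))² = (-7 + (25 - 6))² = (-7 + 19)² = 12² = 144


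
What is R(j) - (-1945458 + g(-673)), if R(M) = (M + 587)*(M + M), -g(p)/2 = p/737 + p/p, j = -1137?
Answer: 2355568574/737 ≈ 3.1962e+6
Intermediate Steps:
g(p) = -2 - 2*p/737 (g(p) = -2*(p/737 + p/p) = -2*(p*(1/737) + 1) = -2*(p/737 + 1) = -2*(1 + p/737) = -2 - 2*p/737)
R(M) = 2*M*(587 + M) (R(M) = (587 + M)*(2*M) = 2*M*(587 + M))
R(j) - (-1945458 + g(-673)) = 2*(-1137)*(587 - 1137) - (-1945458 + (-2 - 2/737*(-673))) = 2*(-1137)*(-550) - (-1945458 + (-2 + 1346/737)) = 1250700 - (-1945458 - 128/737) = 1250700 - 1*(-1433802674/737) = 1250700 + 1433802674/737 = 2355568574/737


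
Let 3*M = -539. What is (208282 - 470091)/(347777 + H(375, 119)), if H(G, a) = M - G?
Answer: -785427/1041667 ≈ -0.75401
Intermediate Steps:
M = -539/3 (M = (⅓)*(-539) = -539/3 ≈ -179.67)
H(G, a) = -539/3 - G
(208282 - 470091)/(347777 + H(375, 119)) = (208282 - 470091)/(347777 + (-539/3 - 1*375)) = -261809/(347777 + (-539/3 - 375)) = -261809/(347777 - 1664/3) = -261809/1041667/3 = -261809*3/1041667 = -785427/1041667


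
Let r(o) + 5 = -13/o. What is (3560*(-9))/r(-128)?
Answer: 1367040/209 ≈ 6540.9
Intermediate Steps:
r(o) = -5 - 13/o
(3560*(-9))/r(-128) = (3560*(-9))/(-5 - 13/(-128)) = -32040/(-5 - 13*(-1/128)) = -32040/(-5 + 13/128) = -32040/(-627/128) = -32040*(-128/627) = 1367040/209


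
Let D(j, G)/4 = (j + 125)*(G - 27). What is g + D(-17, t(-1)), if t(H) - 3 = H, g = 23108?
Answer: 12308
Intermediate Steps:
t(H) = 3 + H
D(j, G) = 4*(-27 + G)*(125 + j) (D(j, G) = 4*((j + 125)*(G - 27)) = 4*((125 + j)*(-27 + G)) = 4*((-27 + G)*(125 + j)) = 4*(-27 + G)*(125 + j))
g + D(-17, t(-1)) = 23108 + (-13500 - 108*(-17) + 500*(3 - 1) + 4*(3 - 1)*(-17)) = 23108 + (-13500 + 1836 + 500*2 + 4*2*(-17)) = 23108 + (-13500 + 1836 + 1000 - 136) = 23108 - 10800 = 12308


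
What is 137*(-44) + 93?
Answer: -5935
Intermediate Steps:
137*(-44) + 93 = -6028 + 93 = -5935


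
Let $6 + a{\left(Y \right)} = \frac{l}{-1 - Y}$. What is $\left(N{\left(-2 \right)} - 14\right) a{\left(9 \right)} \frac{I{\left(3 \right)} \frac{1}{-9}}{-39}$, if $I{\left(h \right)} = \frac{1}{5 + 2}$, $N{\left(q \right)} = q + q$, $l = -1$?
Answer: $\frac{59}{1365} \approx 0.043223$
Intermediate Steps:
$a{\left(Y \right)} = -6 - \frac{1}{-1 - Y}$
$N{\left(q \right)} = 2 q$
$I{\left(h \right)} = \frac{1}{7}$
$\left(N{\left(-2 \right)} - 14\right) a{\left(9 \right)} \frac{I{\left(3 \right)} \frac{1}{-9}}{-39} = \left(2 \left(-2\right) - 14\right) \frac{-5 - 54}{1 + 9} \frac{\frac{1}{7} \frac{1}{-9}}{-39} = \left(-4 - 14\right) \frac{-5 - 54}{10} \cdot \frac{1}{7} \left(- \frac{1}{9}\right) \left(- \frac{1}{39}\right) = - 18 \cdot \frac{1}{10} \left(-59\right) \left(\left(- \frac{1}{63}\right) \left(- \frac{1}{39}\right)\right) = \left(-18\right) \left(- \frac{59}{10}\right) \frac{1}{2457} = \frac{531}{5} \cdot \frac{1}{2457} = \frac{59}{1365}$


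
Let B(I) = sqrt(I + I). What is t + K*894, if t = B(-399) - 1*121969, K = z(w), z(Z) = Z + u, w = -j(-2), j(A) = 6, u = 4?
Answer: -123757 + I*sqrt(798) ≈ -1.2376e+5 + 28.249*I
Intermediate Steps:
w = -6 (w = -1*6 = -6)
z(Z) = 4 + Z (z(Z) = Z + 4 = 4 + Z)
B(I) = sqrt(2)*sqrt(I) (B(I) = sqrt(2*I) = sqrt(2)*sqrt(I))
K = -2 (K = 4 - 6 = -2)
t = -121969 + I*sqrt(798) (t = sqrt(2)*sqrt(-399) - 1*121969 = sqrt(2)*(I*sqrt(399)) - 121969 = I*sqrt(798) - 121969 = -121969 + I*sqrt(798) ≈ -1.2197e+5 + 28.249*I)
t + K*894 = (-121969 + I*sqrt(798)) - 2*894 = (-121969 + I*sqrt(798)) - 1788 = -123757 + I*sqrt(798)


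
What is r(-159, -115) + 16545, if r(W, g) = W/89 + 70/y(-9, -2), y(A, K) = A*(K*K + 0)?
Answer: 26499113/1602 ≈ 16541.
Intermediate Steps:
y(A, K) = A*K**2 (y(A, K) = A*(K**2 + 0) = A*K**2)
r(W, g) = -35/18 + W/89 (r(W, g) = W/89 + 70/((-9*(-2)**2)) = W*(1/89) + 70/((-9*4)) = W/89 + 70/(-36) = W/89 + 70*(-1/36) = W/89 - 35/18 = -35/18 + W/89)
r(-159, -115) + 16545 = (-35/18 + (1/89)*(-159)) + 16545 = (-35/18 - 159/89) + 16545 = -5977/1602 + 16545 = 26499113/1602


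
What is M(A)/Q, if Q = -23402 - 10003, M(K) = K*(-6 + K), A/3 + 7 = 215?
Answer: -128544/11135 ≈ -11.544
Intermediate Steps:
A = 624 (A = -21 + 3*215 = -21 + 645 = 624)
Q = -33405
M(A)/Q = (624*(-6 + 624))/(-33405) = (624*618)*(-1/33405) = 385632*(-1/33405) = -128544/11135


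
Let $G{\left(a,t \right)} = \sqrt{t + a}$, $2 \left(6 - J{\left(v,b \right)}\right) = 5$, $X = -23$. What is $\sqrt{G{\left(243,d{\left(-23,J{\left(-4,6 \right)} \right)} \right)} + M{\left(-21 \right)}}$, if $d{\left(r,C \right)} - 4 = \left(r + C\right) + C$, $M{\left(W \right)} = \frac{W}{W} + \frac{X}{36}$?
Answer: $\frac{\sqrt{13 + 36 \sqrt{231}}}{6} \approx 3.9446$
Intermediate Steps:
$M{\left(W \right)} = \frac{13}{36}$ ($M{\left(W \right)} = \frac{W}{W} - \frac{23}{36} = 1 - \frac{23}{36} = \frac{13}{36}$)
$J{\left(v,b \right)} = \frac{7}{2}$ ($J{\left(v,b \right)} = 6 - \frac{5}{2} = \frac{7}{2}$)
$d{\left(r,C \right)} = 4 + r + 2 C$ ($d{\left(r,C \right)} = 4 + \left(\left(r + C\right) + C\right) = 4 + \left(\left(C + r\right) + C\right) = 4 + \left(r + 2 C\right) = 4 + r + 2 C$)
$G{\left(a,t \right)} = \sqrt{a + t}$
$\sqrt{G{\left(243,d{\left(-23,J{\left(-4,6 \right)} \right)} \right)} + M{\left(-21 \right)}} = \sqrt{\sqrt{243 + \left(4 - 23 + 2 \cdot \frac{7}{2}\right)} + \frac{13}{36}} = \sqrt{\sqrt{243 + \left(4 - 23 + 7\right)} + \frac{13}{36}} = \sqrt{\sqrt{243 - 12} + \frac{13}{36}} = \sqrt{\sqrt{231} + \frac{13}{36}} = \sqrt{\frac{13}{36} + \sqrt{231}}$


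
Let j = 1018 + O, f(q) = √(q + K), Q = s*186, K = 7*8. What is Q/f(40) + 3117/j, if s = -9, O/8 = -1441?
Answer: -3117/10510 - 279*√6/4 ≈ -171.15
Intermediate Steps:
K = 56
O = -11528 (O = 8*(-1441) = -11528)
Q = -1674 (Q = -9*186 = -1674)
f(q) = √(56 + q) (f(q) = √(q + 56) = √(56 + q))
j = -10510 (j = 1018 - 11528 = -10510)
Q/f(40) + 3117/j = -1674/√(56 + 40) + 3117/(-10510) = -1674*√6/24 + 3117*(-1/10510) = -1674*√6/24 - 3117/10510 = -279*√6/4 - 3117/10510 = -3117/10510 - 279*√6/4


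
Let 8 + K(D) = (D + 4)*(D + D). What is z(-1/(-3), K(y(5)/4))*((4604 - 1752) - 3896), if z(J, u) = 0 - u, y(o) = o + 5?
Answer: 25578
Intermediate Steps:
y(o) = 5 + o
K(D) = -8 + 2*D*(4 + D) (K(D) = -8 + (D + 4)*(D + D) = -8 + (4 + D)*(2*D) = -8 + 2*D*(4 + D))
z(J, u) = -u
z(-1/(-3), K(y(5)/4))*((4604 - 1752) - 3896) = (-(-8 + 2*((5 + 5)/4)² + 8*((5 + 5)/4)))*((4604 - 1752) - 3896) = (-(-8 + 2*(10*(¼))² + 8*(10*(¼))))*(2852 - 3896) = -(-8 + 2*(5/2)² + 8*(5/2))*(-1044) = -(-8 + 2*(25/4) + 20)*(-1044) = -(-8 + 25/2 + 20)*(-1044) = -1*49/2*(-1044) = -49/2*(-1044) = 25578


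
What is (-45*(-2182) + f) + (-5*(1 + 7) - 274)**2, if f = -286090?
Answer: -89304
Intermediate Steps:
(-45*(-2182) + f) + (-5*(1 + 7) - 274)**2 = (-45*(-2182) - 286090) + (-5*(1 + 7) - 274)**2 = (98190 - 286090) + (-5*8 - 274)**2 = -187900 + (-40 - 274)**2 = -187900 + (-314)**2 = -187900 + 98596 = -89304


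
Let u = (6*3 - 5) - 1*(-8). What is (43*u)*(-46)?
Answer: -41538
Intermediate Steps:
u = 21 (u = (18 - 5) + 8 = 13 + 8 = 21)
(43*u)*(-46) = (43*21)*(-46) = 903*(-46) = -41538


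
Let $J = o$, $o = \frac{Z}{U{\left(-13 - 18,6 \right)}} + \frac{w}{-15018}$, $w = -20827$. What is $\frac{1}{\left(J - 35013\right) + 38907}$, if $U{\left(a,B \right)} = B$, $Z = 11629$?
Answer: $\frac{7509}{43804153} \approx 0.00017142$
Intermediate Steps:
$o = \frac{14564107}{7509}$ ($o = \frac{11629}{6} - \frac{20827}{-15018} = 11629 \cdot \frac{1}{6} - - \frac{20827}{15018} = \frac{11629}{6} + \frac{20827}{15018} = \frac{14564107}{7509} \approx 1939.6$)
$J = \frac{14564107}{7509} \approx 1939.6$
$\frac{1}{\left(J - 35013\right) + 38907} = \frac{1}{\left(\frac{14564107}{7509} - 35013\right) + 38907} = \frac{1}{- \frac{248348510}{7509} + 38907} = \frac{1}{\frac{43804153}{7509}} = \frac{7509}{43804153}$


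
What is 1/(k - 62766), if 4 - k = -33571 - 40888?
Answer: 1/11697 ≈ 8.5492e-5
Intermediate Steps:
k = 74463 (k = 4 - (-33571 - 40888) = 4 - 1*(-74459) = 4 + 74459 = 74463)
1/(k - 62766) = 1/(74463 - 62766) = 1/11697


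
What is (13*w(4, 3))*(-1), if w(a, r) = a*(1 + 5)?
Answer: -312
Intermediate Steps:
w(a, r) = 6*a (w(a, r) = a*6 = 6*a)
(13*w(4, 3))*(-1) = (13*(6*4))*(-1) = (13*24)*(-1) = 312*(-1) = -312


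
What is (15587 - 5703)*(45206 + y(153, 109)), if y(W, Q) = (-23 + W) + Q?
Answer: 449178380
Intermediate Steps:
y(W, Q) = -23 + Q + W
(15587 - 5703)*(45206 + y(153, 109)) = (15587 - 5703)*(45206 + (-23 + 109 + 153)) = 9884*(45206 + 239) = 9884*45445 = 449178380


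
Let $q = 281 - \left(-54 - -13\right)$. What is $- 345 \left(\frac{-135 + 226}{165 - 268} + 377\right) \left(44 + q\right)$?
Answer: $- \frac{4891699800}{103} \approx -4.7492 \cdot 10^{7}$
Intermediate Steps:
$q = 322$ ($q = 281 - \left(-54 + 13\right) = 281 - -41 = 281 + 41 = 322$)
$- 345 \left(\frac{-135 + 226}{165 - 268} + 377\right) \left(44 + q\right) = - 345 \left(\frac{-135 + 226}{165 - 268} + 377\right) \left(44 + 322\right) = - 345 \left(\frac{91}{-103} + 377\right) 366 = - 345 \left(91 \left(- \frac{1}{103}\right) + 377\right) 366 = - 345 \left(- \frac{91}{103} + 377\right) 366 = - 345 \cdot \frac{38740}{103} \cdot 366 = \left(-345\right) \frac{14178840}{103} = - \frac{4891699800}{103}$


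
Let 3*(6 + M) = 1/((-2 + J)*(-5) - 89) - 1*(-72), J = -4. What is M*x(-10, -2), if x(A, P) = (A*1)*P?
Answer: 63700/177 ≈ 359.89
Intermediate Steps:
x(A, P) = A*P
M = 3185/177 (M = -6 + (1/((-2 - 4)*(-5) - 89) - 1*(-72))/3 = -6 + (1/(-6*(-5) - 89) + 72)/3 = -6 + (1/(30 - 89) + 72)/3 = -6 + (1/(-59) + 72)/3 = -6 + (-1/59 + 72)/3 = -6 + (⅓)*(4247/59) = -6 + 4247/177 = 3185/177 ≈ 17.994)
M*x(-10, -2) = 3185*(-10*(-2))/177 = (3185/177)*20 = 63700/177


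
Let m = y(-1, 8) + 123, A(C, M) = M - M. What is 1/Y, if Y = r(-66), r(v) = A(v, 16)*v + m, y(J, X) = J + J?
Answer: 1/121 ≈ 0.0082645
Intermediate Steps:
y(J, X) = 2*J
A(C, M) = 0
m = 121 (m = 2*(-1) + 123 = -2 + 123 = 121)
r(v) = 121 (r(v) = 0*v + 121 = 0 + 121 = 121)
Y = 121
1/Y = 1/121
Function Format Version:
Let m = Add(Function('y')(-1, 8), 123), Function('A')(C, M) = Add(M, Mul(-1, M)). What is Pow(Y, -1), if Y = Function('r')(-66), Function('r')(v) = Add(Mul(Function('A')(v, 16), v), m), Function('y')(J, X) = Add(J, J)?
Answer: Rational(1, 121) ≈ 0.0082645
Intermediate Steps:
Function('y')(J, X) = Mul(2, J)
Function('A')(C, M) = 0
m = 121 (m = Add(Mul(2, -1), 123) = Add(-2, 123) = 121)
Function('r')(v) = 121 (Function('r')(v) = Add(Mul(0, v), 121) = Add(0, 121) = 121)
Y = 121
Pow(Y, -1) = Pow(121, -1) = Rational(1, 121)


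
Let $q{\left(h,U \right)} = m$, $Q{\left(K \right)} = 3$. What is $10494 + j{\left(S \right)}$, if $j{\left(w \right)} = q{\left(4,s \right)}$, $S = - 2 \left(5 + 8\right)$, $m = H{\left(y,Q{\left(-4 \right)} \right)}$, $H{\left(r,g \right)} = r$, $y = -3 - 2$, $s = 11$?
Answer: $10489$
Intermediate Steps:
$y = -5$ ($y = -3 - 2 = -5$)
$m = -5$
$S = -26$ ($S = \left(-2\right) 13 = -26$)
$q{\left(h,U \right)} = -5$
$j{\left(w \right)} = -5$
$10494 + j{\left(S \right)} = 10494 - 5 = 10489$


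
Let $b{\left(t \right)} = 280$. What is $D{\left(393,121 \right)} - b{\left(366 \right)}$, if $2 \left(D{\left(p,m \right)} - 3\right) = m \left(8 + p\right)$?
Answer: $\frac{47967}{2} \approx 23984.0$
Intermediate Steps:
$D{\left(p,m \right)} = 3 + \frac{m \left(8 + p\right)}{2}$
$D{\left(393,121 \right)} - b{\left(366 \right)} = \left(3 + 4 \cdot 121 + \frac{1}{2} \cdot 121 \cdot 393\right) - 280 = \left(3 + 484 + \frac{47553}{2}\right) - 280 = \frac{48527}{2} - 280 = \frac{47967}{2}$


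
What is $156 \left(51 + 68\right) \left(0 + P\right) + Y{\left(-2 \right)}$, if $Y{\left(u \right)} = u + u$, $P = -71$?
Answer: $-1318048$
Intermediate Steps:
$Y{\left(u \right)} = 2 u$
$156 \left(51 + 68\right) \left(0 + P\right) + Y{\left(-2 \right)} = 156 \left(51 + 68\right) \left(0 - 71\right) + 2 \left(-2\right) = 156 \cdot 119 \left(-71\right) - 4 = 156 \left(-8449\right) - 4 = -1318044 - 4 = -1318048$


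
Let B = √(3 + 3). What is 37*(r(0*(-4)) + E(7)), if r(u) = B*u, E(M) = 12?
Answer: 444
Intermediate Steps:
B = √6 ≈ 2.4495
r(u) = u*√6 (r(u) = √6*u = u*√6)
37*(r(0*(-4)) + E(7)) = 37*((0*(-4))*√6 + 12) = 37*(0*√6 + 12) = 37*(0 + 12) = 37*12 = 444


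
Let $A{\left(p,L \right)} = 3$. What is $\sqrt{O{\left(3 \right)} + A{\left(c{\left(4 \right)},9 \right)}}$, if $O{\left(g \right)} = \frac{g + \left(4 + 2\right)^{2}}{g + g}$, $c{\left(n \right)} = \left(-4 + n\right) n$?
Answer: $\frac{\sqrt{38}}{2} \approx 3.0822$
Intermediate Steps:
$c{\left(n \right)} = n \left(-4 + n\right)$
$O{\left(g \right)} = \frac{36 + g}{2 g}$ ($O{\left(g \right)} = \frac{g + 6^{2}}{2 g} = \left(g + 36\right) \frac{1}{2 g} = \left(36 + g\right) \frac{1}{2 g} = \frac{36 + g}{2 g}$)
$\sqrt{O{\left(3 \right)} + A{\left(c{\left(4 \right)},9 \right)}} = \sqrt{\frac{36 + 3}{2 \cdot 3} + 3} = \sqrt{\frac{1}{2} \cdot \frac{1}{3} \cdot 39 + 3} = \sqrt{\frac{13}{2} + 3} = \sqrt{\frac{19}{2}} = \frac{\sqrt{38}}{2}$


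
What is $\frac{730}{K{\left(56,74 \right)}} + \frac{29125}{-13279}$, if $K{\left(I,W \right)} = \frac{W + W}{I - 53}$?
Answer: $\frac{12385255}{982646} \approx 12.604$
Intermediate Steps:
$K{\left(I,W \right)} = \frac{2 W}{-53 + I}$
$\frac{730}{K{\left(56,74 \right)}} + \frac{29125}{-13279} = \frac{730}{2 \cdot 74 \frac{1}{-53 + 56}} + \frac{29125}{-13279} = \frac{730}{2 \cdot 74 \cdot \frac{1}{3}} + 29125 \left(- \frac{1}{13279}\right) = \frac{730}{2 \cdot 74 \cdot \frac{1}{3}} - \frac{29125}{13279} = \frac{730}{\frac{148}{3}} - \frac{29125}{13279} = 730 \cdot \frac{3}{148} - \frac{29125}{13279} = \frac{1095}{74} - \frac{29125}{13279} = \frac{12385255}{982646}$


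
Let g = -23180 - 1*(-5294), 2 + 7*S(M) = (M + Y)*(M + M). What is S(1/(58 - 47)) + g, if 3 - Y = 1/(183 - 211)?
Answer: -212094613/11858 ≈ -17886.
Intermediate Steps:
Y = 85/28 (Y = 3 - 1/(183 - 211) = 3 - 1/(-28) = 3 - 1*(-1/28) = 3 + 1/28 = 85/28 ≈ 3.0357)
S(M) = -2/7 + 2*M*(85/28 + M)/7 (S(M) = -2/7 + ((M + 85/28)*(M + M))/7 = -2/7 + ((85/28 + M)*(2*M))/7 = -2/7 + (2*M*(85/28 + M))/7 = -2/7 + 2*M*(85/28 + M)/7)
g = -17886 (g = -23180 + 5294 = -17886)
S(1/(58 - 47)) + g = (-2/7 + 2*(1/(58 - 47))²/7 + 85/(98*(58 - 47))) - 17886 = (-2/7 + 2*(1/11)²/7 + (85/98)/11) - 17886 = (-2/7 + 2*(1/11)²/7 + (85/98)*(1/11)) - 17886 = (-2/7 + (2/7)*(1/121) + 85/1078) - 17886 = (-2/7 + 2/847 + 85/1078) - 17886 = -2425/11858 - 17886 = -212094613/11858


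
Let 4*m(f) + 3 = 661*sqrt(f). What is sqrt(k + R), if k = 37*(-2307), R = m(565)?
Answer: sqrt(-341439 + 661*sqrt(565))/2 ≈ 285.36*I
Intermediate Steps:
m(f) = -3/4 + 661*sqrt(f)/4 (m(f) = -3/4 + (661*sqrt(f))/4 = -3/4 + 661*sqrt(f)/4)
R = -3/4 + 661*sqrt(565)/4 ≈ 3927.2
k = -85359
sqrt(k + R) = sqrt(-85359 + (-3/4 + 661*sqrt(565)/4)) = sqrt(-341439/4 + 661*sqrt(565)/4)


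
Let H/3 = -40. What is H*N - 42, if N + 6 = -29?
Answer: 4158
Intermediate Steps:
H = -120 (H = 3*(-40) = -120)
N = -35 (N = -6 - 29 = -35)
H*N - 42 = -120*(-35) - 42 = 4200 - 42 = 4158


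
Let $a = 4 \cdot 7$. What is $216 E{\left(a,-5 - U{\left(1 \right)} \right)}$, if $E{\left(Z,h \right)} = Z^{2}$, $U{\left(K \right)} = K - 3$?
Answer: $169344$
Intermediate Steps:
$U{\left(K \right)} = -3 + K$ ($U{\left(K \right)} = K - 3 = -3 + K$)
$a = 28$
$216 E{\left(a,-5 - U{\left(1 \right)} \right)} = 216 \cdot 28^{2} = 216 \cdot 784 = 169344$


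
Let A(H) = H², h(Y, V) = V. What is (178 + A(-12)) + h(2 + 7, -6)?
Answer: 316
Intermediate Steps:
(178 + A(-12)) + h(2 + 7, -6) = (178 + (-12)²) - 6 = (178 + 144) - 6 = 322 - 6 = 316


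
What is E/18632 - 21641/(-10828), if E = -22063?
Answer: 41079237/50436824 ≈ 0.81447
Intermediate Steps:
E/18632 - 21641/(-10828) = -22063/18632 - 21641/(-10828) = -22063*1/18632 - 21641*(-1/10828) = -22063/18632 + 21641/10828 = 41079237/50436824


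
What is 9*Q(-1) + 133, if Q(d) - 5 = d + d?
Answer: 160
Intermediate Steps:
Q(d) = 5 + 2*d (Q(d) = 5 + (d + d) = 5 + 2*d)
9*Q(-1) + 133 = 9*(5 + 2*(-1)) + 133 = 9*(5 - 2) + 133 = 9*3 + 133 = 27 + 133 = 160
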